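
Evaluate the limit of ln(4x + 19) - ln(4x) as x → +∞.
This is an ∞ − ∞ indeterminate form.
Combine the logarithms: ln(4x+19) − ln(4x) = ln((4x+19)/(4x)) = ln(1 + 19/(4x)) → ln(1) = 0.
Limit = 0.

Final answer: 0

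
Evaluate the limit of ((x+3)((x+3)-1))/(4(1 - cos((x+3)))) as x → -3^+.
Both numerator and denominator → 0 as x → -3^+; this is a 0/0 indeterminate form.
Expand each to leading order near x = -3: numerator ~ -(x + 3), denominator ~ 2·(x + 3)^2.
The limit of the ratio is -∞.

Final answer: -∞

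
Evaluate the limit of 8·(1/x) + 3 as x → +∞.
Evaluate the dominant behaviour as x → +∞; each term tends to a finite value or vanishes.
Limit = 3.

Final answer: 3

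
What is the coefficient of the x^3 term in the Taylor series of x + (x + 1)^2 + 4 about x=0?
Expand to order 3: x + (x + 1)^2 + 4 = x^2 + 3·x + 5 + O(x^4).
The coefficient of x^3 is 0.

Final answer: 0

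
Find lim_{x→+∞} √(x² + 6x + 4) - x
This is an ∞ − ∞ indeterminate form.
Multiply and divide by the conjugate √(x²+6x + 4) + x; the x² terms cancel, leaving (6x + 4)/(√(x²+6x + 4)+x) → 6/2 = 3.
Limit = 3.

Final answer: 3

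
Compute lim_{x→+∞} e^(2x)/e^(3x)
This is an ∞/∞ indeterminate form as x → +∞.
Rewrite e^(2x)/e^(3x) = e^((2−3)x) = e^(-x); the exponent coefficient is -1 < 0 so e^(-x) → 0.
Limit = 0.

Final answer: 0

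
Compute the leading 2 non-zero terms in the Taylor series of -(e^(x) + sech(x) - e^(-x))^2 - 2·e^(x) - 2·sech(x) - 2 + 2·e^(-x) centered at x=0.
-8·x - 5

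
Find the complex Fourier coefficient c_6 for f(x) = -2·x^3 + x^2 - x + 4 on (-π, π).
Compute the real Fourier coefficients first: a_6 = 1/9, b_6 = 2/9 + 2·π^2/3.
Then c_6 = (a_6 − i·b_6)/2 = 1/18 - i·π^2/3 - i/9.

Final answer: 1/18 - i·π^2/3 - i/9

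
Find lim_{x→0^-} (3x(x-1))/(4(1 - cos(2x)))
Both numerator and denominator → 0 as x → 0^-; this is a 0/0 indeterminate form.
Expand each to leading order near x = 0: numerator ~ -3·x, denominator ~ 8·x^2.
The limit of the ratio is ∞.

Final answer: ∞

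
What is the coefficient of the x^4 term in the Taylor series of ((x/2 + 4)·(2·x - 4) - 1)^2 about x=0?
Expand to order 4: ((x/2 + 4)·(2·x - 4) - 1)^2 = x^4 + 12·x^3 + 2·x^2 - 204·x + 289 + O(x^5).
The coefficient of x^4 is 1.

Final answer: 1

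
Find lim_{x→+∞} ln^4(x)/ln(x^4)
This is an ∞/∞ indeterminate form as x → +∞.
Write ln(x^4) = 4·ln(x), reducing the quotient to ln^3(x)/4 → ∞.
Limit = ∞.

Final answer: ∞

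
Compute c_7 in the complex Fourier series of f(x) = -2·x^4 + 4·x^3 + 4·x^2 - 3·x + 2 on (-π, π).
Compute the real Fourier coefficients first: a_7 = -880/2401 + 16·π^2/49, b_7 = -342/343 + 8·π^2/7.
Then c_7 = (a_7 − i·b_7)/2 = -440/2401 + 8·π^2/49 - 4·i·π^2/7 + 171·i/343.

Final answer: -440/2401 + 8·π^2/49 - 4·i·π^2/7 + 171·i/343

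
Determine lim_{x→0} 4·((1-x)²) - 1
Direct substitution at x = 0 gives 3.

Final answer: 3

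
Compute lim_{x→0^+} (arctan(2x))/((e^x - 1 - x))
Both numerator and denominator → 0 as x → 0^+; this is a 0/0 indeterminate form.
Expand each to leading order near x = 0: numerator ~ 2·x, denominator ~ x^2/2.
The limit of the ratio is ∞.

Final answer: ∞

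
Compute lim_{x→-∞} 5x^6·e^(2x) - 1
The product is a 0·∞ indeterminate form at x → -∞.
Rewrite the product as 5x^6 / e^(-2x) (an ∞/∞ form) and apply L'Hôpital, or use the standard hierarchy e^(2|x|) ≫ |x^6| as x → -∞.
The indeterminate product → 0, so the limit = -1.

Final answer: -1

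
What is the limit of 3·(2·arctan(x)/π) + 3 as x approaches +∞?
Evaluate the dominant behaviour as x → +∞; each term tends to a finite value or vanishes.
Limit = 6.

Final answer: 6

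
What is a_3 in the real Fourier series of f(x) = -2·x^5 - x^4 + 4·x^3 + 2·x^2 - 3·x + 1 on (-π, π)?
a_3 = (1/π) ∫_{-π}^{π} f(x)·cos(3x) dx.
Evaluate the integral (use parity and integration by parts as needed): a_3 = -40/27 + 8·π^2/9.

Final answer: -40/27 + 8·π^2/9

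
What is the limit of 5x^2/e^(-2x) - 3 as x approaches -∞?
The quotient is an ∞/∞ indeterminate form as x → -∞.
Compare growth rates of the dominant terms (exponentials ≫ polynomials ≫ logarithms), or apply L'Hôpital's rule; the quotient → 0.
Adding the constant: 0 - 3 = -3. Limit = -3.

Final answer: -3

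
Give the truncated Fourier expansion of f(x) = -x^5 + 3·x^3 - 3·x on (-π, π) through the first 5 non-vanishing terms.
(-282 - 2·π^4 + 46·π^2)·sin(x) + (-8·π^2 + 15 + π^4)·sin(2·x) + (-2·π^4/3 - 350/81 + 94·π^2/27)·sin(3·x) + (-17·π^2/8 + 147/64 + π^4/2)·sin(4·x) + (-2·π^4/5 - 978/625 + 38·π^2/25)·sin(5·x)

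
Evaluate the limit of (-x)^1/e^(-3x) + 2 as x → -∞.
The quotient is an ∞/∞ indeterminate form as x → -∞.
Compare growth rates of the dominant terms (exponentials ≫ polynomials ≫ logarithms), or apply L'Hôpital's rule; the quotient → 0.
Adding the constant: 0 + 2 = 2. Limit = 2.

Final answer: 2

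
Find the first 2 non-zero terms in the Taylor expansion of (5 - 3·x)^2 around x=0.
25 - 30·x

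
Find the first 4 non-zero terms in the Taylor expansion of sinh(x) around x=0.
x^7/5040 + x^5/120 + x^3/6 + x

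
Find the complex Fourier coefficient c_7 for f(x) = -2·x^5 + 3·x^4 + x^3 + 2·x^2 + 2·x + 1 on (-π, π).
Compute the real Fourier coefficients first: a_7 = -24·π^2/49 - 248/2401, b_7 = -4·π^4/7 + 8536/16807 + 178·π^2/343.
Then c_7 = (a_7 − i·b_7)/2 = -12·π^2/49 - 124/2401 - 89·i·π^2/343 - 4268·i/16807 + 2·i·π^4/7.

Final answer: -12·π^2/49 - 124/2401 - 89·i·π^2/343 - 4268·i/16807 + 2·i·π^4/7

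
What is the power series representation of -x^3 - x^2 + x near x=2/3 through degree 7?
-2/27 - 5·(x - 2/3)/3 - 3·(x - 2/3)^2 - (x - 2/3)^3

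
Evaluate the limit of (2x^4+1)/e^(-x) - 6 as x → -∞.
The quotient is an ∞/∞ indeterminate form as x → -∞.
Compare growth rates of the dominant terms (exponentials ≫ polynomials ≫ logarithms), or apply L'Hôpital's rule; the quotient → 0.
Adding the constant: 0 - 6 = -6. Limit = -6.

Final answer: -6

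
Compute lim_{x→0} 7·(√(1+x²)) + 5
Direct substitution at x = 0 gives 12.

Final answer: 12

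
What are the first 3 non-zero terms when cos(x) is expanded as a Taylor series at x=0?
x^4/24 - x^2/2 + 1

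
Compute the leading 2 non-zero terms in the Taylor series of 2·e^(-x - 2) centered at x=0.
-2·x·e^(-2) + 2·e^(-2)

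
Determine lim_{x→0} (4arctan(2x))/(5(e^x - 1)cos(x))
Both numerator and denominator → 0 as x → 0; this is a 0/0 indeterminate form.
Expand each to leading order near x = 0: numerator ~ 8·x, denominator ~ 5·x.
The limit of the ratio is 8/5.

Final answer: 8/5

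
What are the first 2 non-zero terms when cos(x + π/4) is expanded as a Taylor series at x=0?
-√(2)·x/2 + √(2)/2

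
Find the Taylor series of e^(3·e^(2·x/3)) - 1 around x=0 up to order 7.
236168·x^7·e^(3)/229635 + 16468·x^6·e^(3)/10935 + 2488·x^5·e^(3)/1215 + 206·x^4·e^(3)/81 + 76·x^3·e^(3)/27 + 8·x^2·e^(3)/3 + 2·x·e^(3) - 1 + e^(3)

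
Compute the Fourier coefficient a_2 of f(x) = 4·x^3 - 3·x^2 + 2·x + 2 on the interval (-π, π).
a_2 = (1/π) ∫_{-π}^{π} f(x)·cos(2x) dx.
Evaluate the integral (use parity and integration by parts as needed): a_2 = -3.

Final answer: -3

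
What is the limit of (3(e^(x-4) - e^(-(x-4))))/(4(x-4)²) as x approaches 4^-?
Both numerator and denominator → 0 as x → 4^-; this is a 0/0 indeterminate form.
Expand each to leading order near x = 4: numerator ~ 6·(x - 4), denominator ~ 4·(x - 4)^2.
The limit of the ratio is -∞.

Final answer: -∞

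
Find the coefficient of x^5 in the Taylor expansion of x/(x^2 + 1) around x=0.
Expand to order 5: x/(x^2 + 1) = x^5 - x^3 + x + O(x^6).
The coefficient of x^5 is 1.

Final answer: 1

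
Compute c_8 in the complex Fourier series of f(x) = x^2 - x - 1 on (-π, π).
Compute the real Fourier coefficients first: a_8 = 1/16, b_8 = 1/4.
Then c_8 = (a_8 − i·b_8)/2 = 1/32 - i/8.

Final answer: 1/32 - i/8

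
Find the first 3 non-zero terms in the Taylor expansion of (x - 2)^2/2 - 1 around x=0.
x^2/2 - 2·x + 1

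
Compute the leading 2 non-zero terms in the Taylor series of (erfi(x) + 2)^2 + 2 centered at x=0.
8·x/√(π) + 6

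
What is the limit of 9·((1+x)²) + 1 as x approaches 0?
Direct substitution at x = 0 gives 10.

Final answer: 10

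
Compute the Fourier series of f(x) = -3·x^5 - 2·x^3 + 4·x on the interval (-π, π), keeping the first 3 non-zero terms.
(-688 - 6·π^4 + 116·π^2)·sin(x) + (-13·π^2 + 31/2 + 3·π^4)·sin(2·x) + (-2·π^4 + 16/27 + 28·π^2/9)·sin(3·x)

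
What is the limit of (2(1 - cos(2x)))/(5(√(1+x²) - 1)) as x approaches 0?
Both numerator and denominator → 0 as x → 0; this is a 0/0 indeterminate form.
Expand each to leading order near x = 0: numerator ~ 4·x^2, denominator ~ 5·x^2/2.
The limit of the ratio is 8/5.

Final answer: 8/5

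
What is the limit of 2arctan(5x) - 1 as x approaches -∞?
Evaluate the dominant behaviour as x → -∞; each term tends to a finite value or vanishes.
Limit = -π - 1.

Final answer: -π - 1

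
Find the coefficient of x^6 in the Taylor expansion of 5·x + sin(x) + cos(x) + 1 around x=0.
Expand to order 6: 5·x + sin(x) + cos(x) + 1 = -x^6/720 + x^5/120 + x^4/24 - x^3/6 - x^2/2 + 6·x + 2 + O(x^7).
The coefficient of x^6 is -1/720.

Final answer: -1/720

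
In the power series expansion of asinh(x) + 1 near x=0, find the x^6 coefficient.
Expand to order 6: asinh(x) + 1 = 3·x^5/40 - x^3/6 + x + 1 + O(x^7).
The coefficient of x^6 is 0.

Final answer: 0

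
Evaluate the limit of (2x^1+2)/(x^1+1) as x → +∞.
This is an ∞/∞ indeterminate form as x → +∞.
Divide numerator and denominator by x and let the lower-order terms vanish; the leading terms give 2/1 = 2.
Limit = 2.

Final answer: 2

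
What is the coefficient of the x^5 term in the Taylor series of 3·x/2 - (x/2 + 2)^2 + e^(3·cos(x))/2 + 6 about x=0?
Expand to order 5: 3·x/2 - (x/2 + 2)^2 + e^(3·cos(x))/2 + 6 = 5·x^4·e^(3)/8 + x^2·(-3·e^(3)/4 - 1/4) - x/2 + 2 + e^(3)/2 + O(x^6).
The coefficient of x^5 is 0.

Final answer: 0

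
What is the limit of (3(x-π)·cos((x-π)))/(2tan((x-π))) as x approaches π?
Both numerator and denominator → 0 as x → π; this is a 0/0 indeterminate form.
Expand each to leading order near x = π: numerator ~ 3·(x - π), denominator ~ 2·(x - π).
The limit of the ratio is 3/2.

Final answer: 3/2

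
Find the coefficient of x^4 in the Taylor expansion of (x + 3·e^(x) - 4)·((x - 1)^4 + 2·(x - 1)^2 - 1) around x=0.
Expand to order 4: (x + 3·e^(x) - 4)·((x - 1)^4 + 2·(x - 1)^2 - 1) = -35·x^4/4 + 25·x^3 - 37·x^2 + 16·x - 2 + O(x^5).
The coefficient of x^4 is -35/4.

Final answer: -35/4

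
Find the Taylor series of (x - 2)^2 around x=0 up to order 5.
x^2 - 4·x + 4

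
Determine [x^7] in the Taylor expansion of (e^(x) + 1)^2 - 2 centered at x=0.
Expand to order 7: (e^(x) + 1)^2 - 2 = 13·x^7/504 + 11·x^6/120 + 17·x^5/60 + 3·x^4/4 + 5·x^3/3 + 3·x^2 + 4·x + 2 + O(x^8).
The coefficient of x^7 is 13/504.

Final answer: 13/504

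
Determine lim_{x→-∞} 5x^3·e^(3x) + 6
The product is a 0·∞ indeterminate form at x → -∞.
Rewrite the product as 5x^3 / e^(-3x) (an ∞/∞ form) and apply L'Hôpital, or use the standard hierarchy e^(3|x|) ≫ |x^3| as x → -∞.
The indeterminate product → 0, so the limit = 6.

Final answer: 6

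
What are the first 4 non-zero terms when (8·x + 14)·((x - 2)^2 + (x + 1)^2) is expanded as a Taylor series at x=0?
16·x^3 + 12·x^2 + 12·x + 70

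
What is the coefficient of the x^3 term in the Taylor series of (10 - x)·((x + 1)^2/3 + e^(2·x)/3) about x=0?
Expand to order 3: (10 - x)·((x + 1)^2/3 + e^(2·x)/3) = 31·x^3/9 + 26·x^2/3 + 38·x/3 + 20/3 + O(x^4).
The coefficient of x^3 is 31/9.

Final answer: 31/9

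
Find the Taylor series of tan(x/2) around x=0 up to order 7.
17·x^7/40320 + x^5/240 + x^3/24 + x/2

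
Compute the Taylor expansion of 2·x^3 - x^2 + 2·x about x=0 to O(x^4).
2·x^3 - x^2 + 2·x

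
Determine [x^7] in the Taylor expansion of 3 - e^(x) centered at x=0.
Expand to order 7: 3 - e^(x) = -x^7/5040 - x^6/720 - x^5/120 - x^4/24 - x^3/6 - x^2/2 - x + 2 + O(x^8).
The coefficient of x^7 is -1/5040.

Final answer: -1/5040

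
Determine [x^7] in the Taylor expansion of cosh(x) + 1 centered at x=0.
Expand to order 7: cosh(x) + 1 = x^6/720 + x^4/24 + x^2/2 + 2 + O(x^8).
The coefficient of x^7 is 0.

Final answer: 0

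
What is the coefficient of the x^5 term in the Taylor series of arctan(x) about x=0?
Expand to order 5: arctan(x) = x^5/5 - x^3/3 + x + O(x^6).
The coefficient of x^5 is 1/5.

Final answer: 1/5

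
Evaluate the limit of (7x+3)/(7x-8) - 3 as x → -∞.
Evaluate the dominant behaviour as x → -∞; each term tends to a finite value or vanishes.
Limit = -2.

Final answer: -2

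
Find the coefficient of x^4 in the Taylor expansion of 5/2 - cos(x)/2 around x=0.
Expand to order 4: 5/2 - cos(x)/2 = -x^4/48 + x^2/4 + 2 + O(x^5).
The coefficient of x^4 is -1/48.

Final answer: -1/48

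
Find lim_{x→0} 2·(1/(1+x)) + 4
Direct substitution at x = 0 gives 6.

Final answer: 6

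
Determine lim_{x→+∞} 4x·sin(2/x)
As x → +∞: let u = 2/x → 0⁺; then 4·x·sin(2/x) = 4·2·sin(u)/u → 4·2·1 = 8.
Limit = 8.

Final answer: 8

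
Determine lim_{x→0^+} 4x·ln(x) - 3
The product is a 0·∞ indeterminate form at x → 0⁺.
Rewrite the product as 4·ln(x) / x^(-1) and apply L'Hôpital, or use the standard hierarchy x^(-1) ≫ |ln x| as x → 0⁺.
The indeterminate product → 0, so the limit = -3.

Final answer: -3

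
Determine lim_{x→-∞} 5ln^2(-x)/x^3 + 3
The quotient is an ∞/∞ indeterminate form as x → -∞.
Compare growth rates of the dominant terms (exponentials ≫ polynomials ≫ logarithms), or apply L'Hôpital's rule; the quotient → 0.
Adding the constant: 0 + 3 = 3. Limit = 3.

Final answer: 3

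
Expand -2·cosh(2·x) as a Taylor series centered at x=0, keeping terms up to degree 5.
-4·x^4/3 - 4·x^2 - 2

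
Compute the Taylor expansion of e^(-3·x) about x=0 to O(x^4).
-9·x^3/2 + 9·x^2/2 - 3·x + 1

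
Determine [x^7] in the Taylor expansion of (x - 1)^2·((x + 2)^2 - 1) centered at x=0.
Expand to order 7: (x - 1)^2·((x + 2)^2 - 1) = x^4 + 2·x^3 - 4·x^2 - 2·x + 3 + O(x^8).
The coefficient of x^7 is 0.

Final answer: 0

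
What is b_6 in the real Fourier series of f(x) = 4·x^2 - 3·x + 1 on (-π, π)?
b_6 = (1/π) ∫_{-π}^{π} f(x)·sin(6x) dx.
Evaluate the integral (use parity and integration by parts as needed): b_6 = 1.

Final answer: 1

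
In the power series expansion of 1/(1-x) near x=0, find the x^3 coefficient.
Expand to order 3: 1/(1-x) = x^3 + x^2 + x + 1 + O(x^4).
The coefficient of x^3 is 1.

Final answer: 1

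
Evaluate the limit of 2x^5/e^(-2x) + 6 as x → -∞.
The quotient is an ∞/∞ indeterminate form as x → -∞.
Compare growth rates of the dominant terms (exponentials ≫ polynomials ≫ logarithms), or apply L'Hôpital's rule; the quotient → 0.
Adding the constant: 0 + 6 = 6. Limit = 6.

Final answer: 6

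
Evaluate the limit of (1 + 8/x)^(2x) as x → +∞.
As x → +∞: write (1 + 8/x)^(2x) = ((1 + 8/x)^x)^2 → (e^8)^2 = e^16.
Limit = e^(16).

Final answer: e^(16)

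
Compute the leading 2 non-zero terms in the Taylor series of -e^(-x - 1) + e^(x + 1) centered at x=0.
x·(e^(-1) + e) - e^(-1) + e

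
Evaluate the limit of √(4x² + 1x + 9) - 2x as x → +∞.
As x → +∞: multiply by the conjugate to get (1x+9)/(√(4x²+1x+9)+2x); the denominator ~ 4x, so the limit is 1/4.
Limit = 1/4.

Final answer: 1/4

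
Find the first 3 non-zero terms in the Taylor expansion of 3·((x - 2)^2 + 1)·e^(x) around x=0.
-3·x^2/2 + 3·x + 15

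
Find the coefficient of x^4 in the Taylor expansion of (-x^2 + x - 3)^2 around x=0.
Expand to order 4: (-x^2 + x - 3)^2 = x^4 - 2·x^3 + 7·x^2 - 6·x + 9 + O(x^5).
The coefficient of x^4 is 1.

Final answer: 1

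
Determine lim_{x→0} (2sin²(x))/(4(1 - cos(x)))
Both numerator and denominator → 0 as x → 0; this is a 0/0 indeterminate form.
Expand each to leading order near x = 0: numerator ~ 2·x^2, denominator ~ 2·x^2.
The limit of the ratio is 1.

Final answer: 1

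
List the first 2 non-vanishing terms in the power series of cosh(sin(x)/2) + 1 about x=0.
x^2/8 + 2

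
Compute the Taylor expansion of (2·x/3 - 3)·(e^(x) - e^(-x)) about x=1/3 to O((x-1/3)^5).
(25 - 25·e^(2/3))·e^(-1/3)/9 + (-19·e^(2/3) - 31)·e^(-1/3)·(x - 1/3)/9 + (37 - 13·e^(2/3))·e^(-1/3)·(x - 1/3)^2/18 + (-43 - 7·e^(2/3))·e^(-1/3)·(x - 1/3)^3/54 + (49 - e^(2/3))·e^(-1/3)·(x - 1/3)^4/216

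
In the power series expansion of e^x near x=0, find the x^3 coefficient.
Expand to order 3: e^x = x^3/6 + x^2/2 + x + 1 + O(x^4).
The coefficient of x^3 is 1/6.

Final answer: 1/6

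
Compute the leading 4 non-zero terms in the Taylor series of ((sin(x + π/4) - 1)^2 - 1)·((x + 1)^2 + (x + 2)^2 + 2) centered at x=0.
x^3·(7·(-1 + √(2)/2)^2·(-1/(2·(-1 + √(2)/2)^2) - √(2)/(6·(-1 + √(2)/2))) + 2·√(2)·(-1 + √(2)/2) + 6·(-1 + √(2)/2)^2·(-√(2)/(2·(-1 + √(2)/2)) + 1/(2·(-1 + √(2)/2)^2))) + x^2·(6·√(2)·(-1 + √(2)/2) - 2 + 2·(-1 + √(2)/2)^2 + 7·(-1 + √(2)/2)^2·(-√(2)/(2·(-1 + √(2)/2)) + 1/(2·(-1 + √(2)/2)^2))) + x·(-6 + 7·√(2)·(-1 + √(2)/2) + 6·(-1 + √(2)/2)^2) - 7 + 7·(-1 + √(2)/2)^2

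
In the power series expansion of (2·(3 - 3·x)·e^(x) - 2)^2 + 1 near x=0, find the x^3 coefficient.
Expand to order 3: (2·(3 - 3·x)·e^(x) - 2)^2 + 1 = -16·x^3 - 24·x^2 + 17 + O(x^4).
The coefficient of x^3 is -16.

Final answer: -16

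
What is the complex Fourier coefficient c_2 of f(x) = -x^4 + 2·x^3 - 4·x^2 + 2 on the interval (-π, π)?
Compute the real Fourier coefficients first: a_2 = -2·π^2 - 1, b_2 = 3 - 2·π^2.
Then c_2 = (a_2 − i·b_2)/2 = -π^2 - 1/2 - 3·i/2 + i·π^2.

Final answer: -π^2 - 1/2 - 3·i/2 + i·π^2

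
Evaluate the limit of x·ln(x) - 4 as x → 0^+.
The product is a 0·∞ indeterminate form at x → 0⁺.
Rewrite the product as ln(x) / x^(-1) and apply L'Hôpital, or use the standard hierarchy x^(-1) ≫ |ln x| as x → 0⁺.
The indeterminate product → 0, so the limit = -4.

Final answer: -4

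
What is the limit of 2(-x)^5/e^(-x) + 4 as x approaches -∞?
The quotient is an ∞/∞ indeterminate form as x → -∞.
Compare growth rates of the dominant terms (exponentials ≫ polynomials ≫ logarithms), or apply L'Hôpital's rule; the quotient → 0.
Adding the constant: 0 + 4 = 4. Limit = 4.

Final answer: 4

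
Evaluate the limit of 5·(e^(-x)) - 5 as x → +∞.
Evaluate the dominant behaviour as x → +∞; each term tends to a finite value or vanishes.
Limit = -5.

Final answer: -5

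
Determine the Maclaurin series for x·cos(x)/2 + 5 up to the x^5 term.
x^5/48 - x^3/4 + x/2 + 5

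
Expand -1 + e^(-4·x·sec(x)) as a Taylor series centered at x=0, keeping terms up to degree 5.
-761·x^5/30 + 56·x^4/3 - 38·x^3/3 + 8·x^2 - 4·x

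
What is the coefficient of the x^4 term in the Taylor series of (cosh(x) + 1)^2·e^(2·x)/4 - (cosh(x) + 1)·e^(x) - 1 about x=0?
Expand to order 4: (cosh(x) + 1)^2·e^(2·x)/4 - (cosh(x) + 1)·e^(x) - 1 = 67·x^4/48 + 3·x^3/2 + x^2 - 2 + O(x^5).
The coefficient of x^4 is 67/48.

Final answer: 67/48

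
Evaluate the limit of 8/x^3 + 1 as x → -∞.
Evaluate the dominant behaviour as x → -∞; each term tends to a finite value or vanishes.
Limit = 1.

Final answer: 1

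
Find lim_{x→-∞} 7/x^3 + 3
Evaluate the dominant behaviour as x → -∞; each term tends to a finite value or vanishes.
Limit = 3.

Final answer: 3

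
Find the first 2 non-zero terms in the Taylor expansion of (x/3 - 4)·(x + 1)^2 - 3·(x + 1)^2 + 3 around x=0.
-41·x/3 - 4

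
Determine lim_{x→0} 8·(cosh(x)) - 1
Direct substitution at x = 0 gives 7.

Final answer: 7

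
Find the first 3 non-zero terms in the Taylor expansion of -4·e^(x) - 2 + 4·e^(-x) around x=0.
-4·x^3/3 - 8·x - 2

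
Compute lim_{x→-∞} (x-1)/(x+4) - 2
Evaluate the dominant behaviour as x → -∞; each term tends to a finite value or vanishes.
Limit = -1.

Final answer: -1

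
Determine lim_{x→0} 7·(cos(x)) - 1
Direct substitution at x = 0 gives 6.

Final answer: 6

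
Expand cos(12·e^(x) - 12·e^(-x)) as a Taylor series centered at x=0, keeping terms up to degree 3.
1 - 288·x^2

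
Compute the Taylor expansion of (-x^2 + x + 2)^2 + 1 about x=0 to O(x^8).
x^4 - 2·x^3 - 3·x^2 + 4·x + 5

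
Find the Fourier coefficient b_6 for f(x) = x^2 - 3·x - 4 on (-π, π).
b_6 = (1/π) ∫_{-π}^{π} f(x)·sin(6x) dx.
Evaluate the integral (use parity and integration by parts as needed): b_6 = 1.

Final answer: 1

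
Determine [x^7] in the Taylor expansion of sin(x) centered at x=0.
Expand to order 7: sin(x) = -x^7/5040 + x^5/120 - x^3/6 + x + O(x^8).
The coefficient of x^7 is -1/5040.

Final answer: -1/5040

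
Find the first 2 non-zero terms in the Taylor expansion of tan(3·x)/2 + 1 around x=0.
3·x/2 + 1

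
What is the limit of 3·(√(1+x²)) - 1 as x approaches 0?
Direct substitution at x = 0 gives 2.

Final answer: 2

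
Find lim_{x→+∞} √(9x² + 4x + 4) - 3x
As x → +∞: multiply by the conjugate to get (4x+4)/(√(9x²+4x+4)+3x); the denominator ~ 6x, so the limit is 4/6 = 2/3.
Limit = 2/3.

Final answer: 2/3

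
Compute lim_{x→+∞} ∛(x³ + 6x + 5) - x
This is an ∞ − ∞ indeterminate form.
Multiply by (A² + AB + B²)/(A² + AB + B²) where A = ∛(x³+6x + 5), B = x to use A³ − B³ = (A−B)(A²+AB+B²); the x³ terms cancel, leaving (6x + 5)/(A²+AB+B²) with denominator ~ 3x², so the limit is 0.
Limit = 0.

Final answer: 0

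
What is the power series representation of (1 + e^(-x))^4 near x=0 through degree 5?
-274·x^5/15 + 85·x^4/3 - 112·x^3/3 + 40·x^2 - 32·x + 16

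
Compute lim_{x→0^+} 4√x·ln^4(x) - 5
The product is a 0·∞ indeterminate form at x → 0⁺.
Rewrite the product as 4·ln^4(x) / x^(-1/2) and apply L'Hôpital, or use the standard hierarchy x^(-1/2) ≫ |ln x|^4 as x → 0⁺.
The indeterminate product → 0, so the limit = -5.

Final answer: -5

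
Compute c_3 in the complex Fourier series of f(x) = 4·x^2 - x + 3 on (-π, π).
Compute the real Fourier coefficients first: a_3 = -16/9, b_3 = -2/3.
Then c_3 = (a_3 − i·b_3)/2 = -8/9 + i/3.

Final answer: -8/9 + i/3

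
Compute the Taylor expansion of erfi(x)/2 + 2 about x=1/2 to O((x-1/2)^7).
erfi(1/2)/2 + 2 + e^(1/4)·(x - 1/2)/√(π) + e^(1/4)·(x - 1/2)^2/(2·√(π)) + e^(1/4)·(x - 1/2)^3/(2·√(π)) + 7·e^(1/4)·(x - 1/2)^4/(24·√(π)) + 5·e^(1/4)·(x - 1/2)^5/(24·√(π)) + 9·e^(1/4)·(x - 1/2)^6/(80·√(π))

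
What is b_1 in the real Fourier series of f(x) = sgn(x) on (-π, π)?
b_1 = (1/π) ∫_{-π}^{π} f(x)·sin(1x) dx.
Evaluate the integral (use parity and integration by parts as needed): b_1 = 4/π.

Final answer: 4/π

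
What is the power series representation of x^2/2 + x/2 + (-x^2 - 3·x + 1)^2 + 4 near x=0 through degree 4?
x^4 + 6·x^3 + 15·x^2/2 - 11·x/2 + 5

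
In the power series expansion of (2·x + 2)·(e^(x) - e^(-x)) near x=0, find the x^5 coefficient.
Expand to order 5: (2·x + 2)·(e^(x) - e^(-x)) = x^5/30 + 2·x^4/3 + 2·x^3/3 + 4·x^2 + 4·x + O(x^6).
The coefficient of x^5 is 1/30.

Final answer: 1/30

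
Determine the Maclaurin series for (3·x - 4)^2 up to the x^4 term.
9·x^2 - 24·x + 16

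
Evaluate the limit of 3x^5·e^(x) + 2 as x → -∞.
The product is a 0·∞ indeterminate form at x → -∞.
Rewrite the product as 3x^5 / e^(-x) (an ∞/∞ form) and apply L'Hôpital, or use the standard hierarchy e^(|x|) ≫ |x^5| as x → -∞.
The indeterminate product → 0, so the limit = 2.

Final answer: 2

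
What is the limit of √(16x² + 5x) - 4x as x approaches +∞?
As x → +∞: multiply by the conjugate to get (5x)/(√(16x²+5x)+4x); the denominator ~ 8x, so the limit is 5/8.
Limit = 5/8.

Final answer: 5/8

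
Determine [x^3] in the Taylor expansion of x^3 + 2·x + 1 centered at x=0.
Expand to order 3: x^3 + 2·x + 1 = x^3 + 2·x + 1 + O(x^4).
The coefficient of x^3 is 1.

Final answer: 1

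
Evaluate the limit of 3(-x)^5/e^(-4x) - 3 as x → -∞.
The quotient is an ∞/∞ indeterminate form as x → -∞.
Compare growth rates of the dominant terms (exponentials ≫ polynomials ≫ logarithms), or apply L'Hôpital's rule; the quotient → 0.
Adding the constant: 0 - 3 = -3. Limit = -3.

Final answer: -3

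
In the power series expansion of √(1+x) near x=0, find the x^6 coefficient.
Expand to order 6: √(1+x) = -21·x^6/1024 + 7·x^5/256 - 5·x^4/128 + x^3/16 - x^2/8 + x/2 + 1 + O(x^7).
The coefficient of x^6 is -21/1024.

Final answer: -21/1024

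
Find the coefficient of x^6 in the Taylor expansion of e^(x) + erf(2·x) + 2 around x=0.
Expand to order 6: e^(x) + erf(2·x) + 2 = x^6/720 + x^5·(1/120 + 32/(5·√(π))) + x^4/24 + x^3·(1/6 - 16/(3·√(π))) + x^2/2 + x·(1 + 4/√(π)) + 3 + O(x^7).
The coefficient of x^6 is 1/720.

Final answer: 1/720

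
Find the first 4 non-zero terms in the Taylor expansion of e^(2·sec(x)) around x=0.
271·x^6·e^(2)/360 + 11·x^4·e^(2)/12 + x^2·e^(2) + e^(2)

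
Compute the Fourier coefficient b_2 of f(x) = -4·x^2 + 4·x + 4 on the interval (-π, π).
b_2 = (1/π) ∫_{-π}^{π} f(x)·sin(2x) dx.
Evaluate the integral (use parity and integration by parts as needed): b_2 = -4.

Final answer: -4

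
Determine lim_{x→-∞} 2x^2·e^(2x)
This is a 0·∞ indeterminate form at x → -∞.
Rewrite the product as 2x^2 / e^(-2x) (an ∞/∞ form) and apply L'Hôpital, or use the standard hierarchy e^(2|x|) ≫ |x^2| as x → -∞.
The indeterminate product → 0, so the limit = 0.

Final answer: 0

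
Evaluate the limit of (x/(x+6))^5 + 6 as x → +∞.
As x → +∞: x/(x+6) = 1/(1 + 6/x) → 1, and the 5th power of a limit-1 base also → 1; with the additive constant, 1 + 6 = 7.
Limit = 7.

Final answer: 7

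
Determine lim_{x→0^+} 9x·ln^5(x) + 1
The product is a 0·∞ indeterminate form at x → 0⁺.
Rewrite the product as 9·ln^5(x) / x^(-1) and apply L'Hôpital, or use the standard hierarchy x^(-1) ≫ |ln x|^5 as x → 0⁺.
The indeterminate product → 0, so the limit = 1.

Final answer: 1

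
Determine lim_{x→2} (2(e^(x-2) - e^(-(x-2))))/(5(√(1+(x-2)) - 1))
Both numerator and denominator → 0 as x → 2; this is a 0/0 indeterminate form.
Expand each to leading order near x = 2: numerator ~ 4·(x - 2), denominator ~ 5·(x - 2)/2.
The limit of the ratio is 8/5.

Final answer: 8/5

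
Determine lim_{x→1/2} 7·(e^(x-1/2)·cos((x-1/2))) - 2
Direct substitution at x = 1/2 gives 5.

Final answer: 5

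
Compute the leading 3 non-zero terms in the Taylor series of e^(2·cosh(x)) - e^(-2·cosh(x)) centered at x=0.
x^4·(-5·e^(-2)/12 + 7·e^(2)/12) + x^2·(e^(-2) + e^(2)) - e^(-2) + e^(2)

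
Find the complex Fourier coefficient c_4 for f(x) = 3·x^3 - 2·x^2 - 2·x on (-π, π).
Compute the real Fourier coefficients first: a_4 = -1/2, b_4 = 25/16 - 3·π^2/2.
Then c_4 = (a_4 − i·b_4)/2 = -1/4 - 25·i/32 + 3·i·π^2/4.

Final answer: -1/4 - 25·i/32 + 3·i·π^2/4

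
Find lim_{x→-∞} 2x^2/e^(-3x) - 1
The quotient is an ∞/∞ indeterminate form as x → -∞.
Compare growth rates of the dominant terms (exponentials ≫ polynomials ≫ logarithms), or apply L'Hôpital's rule; the quotient → 0.
Adding the constant: 0 - 1 = -1. Limit = -1.

Final answer: -1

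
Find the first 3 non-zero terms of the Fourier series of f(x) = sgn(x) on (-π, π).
4·sin(x)/π + 4·sin(3·x)/(3·π) + 4·sin(5·x)/(5·π)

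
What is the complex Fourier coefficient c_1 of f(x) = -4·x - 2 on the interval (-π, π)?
Compute the real Fourier coefficients first: a_1 = 0, b_1 = -8.
Then c_1 = (a_1 − i·b_1)/2 = 4·i.

Final answer: 4·i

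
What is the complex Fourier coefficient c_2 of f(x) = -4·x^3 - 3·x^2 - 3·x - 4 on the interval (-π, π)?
Compute the real Fourier coefficients first: a_2 = -3, b_2 = -3 + 4·π^2.
Then c_2 = (a_2 − i·b_2)/2 = -3/2 - 2·i·π^2 + 3·i/2.

Final answer: -3/2 - 2·i·π^2 + 3·i/2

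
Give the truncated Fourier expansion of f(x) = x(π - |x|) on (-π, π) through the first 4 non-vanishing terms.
8·sin(x)/π + 8·sin(3·x)/(27·π) + 8·sin(5·x)/(125·π) + 8·sin(7·x)/(343·π)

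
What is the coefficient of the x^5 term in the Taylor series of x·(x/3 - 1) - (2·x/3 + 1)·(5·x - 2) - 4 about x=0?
Expand to order 5: x·(x/3 - 1) - (2·x/3 + 1)·(5·x - 2) - 4 = -3·x^2 - 14·x/3 - 2 + O(x^6).
The coefficient of x^5 is 0.

Final answer: 0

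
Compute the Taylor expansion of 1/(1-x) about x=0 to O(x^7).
x^6 + x^5 + x^4 + x^3 + x^2 + x + 1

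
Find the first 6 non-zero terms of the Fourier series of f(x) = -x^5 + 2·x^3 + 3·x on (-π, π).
(-258 - 2·π^4 + 44·π^2)·sin(x) + (-7·π^2 + 15/2 + π^4)·sin(2·x) + (-2·π^4/3 + 10/81 + 76·π^2/27)·sin(3·x) + (-13·π^2/8 - 57/64 + π^4/2)·sin(4·x) + (-2·π^4/5 + 582/625 + 28·π^2/25)·sin(5·x) + (-23·π^2/27 - 139/162 + π^4/3)·sin(6·x)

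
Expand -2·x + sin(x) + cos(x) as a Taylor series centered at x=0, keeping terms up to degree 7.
-x^7/5040 - x^6/720 + x^5/120 + x^4/24 - x^3/6 - x^2/2 - x + 1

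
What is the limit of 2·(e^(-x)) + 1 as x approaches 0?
Direct substitution at x = 0 gives 3.

Final answer: 3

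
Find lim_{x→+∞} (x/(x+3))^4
As x → +∞: x/(x+3) = 1/(1 + 3/x) → 1, and the 4th power of a limit-1 base also → 1.
Limit = 1.

Final answer: 1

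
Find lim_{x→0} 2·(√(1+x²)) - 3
Direct substitution at x = 0 gives -1.

Final answer: -1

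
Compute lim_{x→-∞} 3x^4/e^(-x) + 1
The quotient is an ∞/∞ indeterminate form as x → -∞.
Compare growth rates of the dominant terms (exponentials ≫ polynomials ≫ logarithms), or apply L'Hôpital's rule; the quotient → 0.
Adding the constant: 0 + 1 = 1. Limit = 1.

Final answer: 1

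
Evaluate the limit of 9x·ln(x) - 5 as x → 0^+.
The product is a 0·∞ indeterminate form at x → 0⁺.
Rewrite the product as 9·ln(x) / x^(-1) and apply L'Hôpital, or use the standard hierarchy x^(-1) ≫ |ln x| as x → 0⁺.
The indeterminate product → 0, so the limit = -5.

Final answer: -5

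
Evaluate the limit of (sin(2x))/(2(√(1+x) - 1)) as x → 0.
Both numerator and denominator → 0 as x → 0; this is a 0/0 indeterminate form.
Expand each to leading order near x = 0: numerator ~ 2·x, denominator ~ x.
The limit of the ratio is 2.

Final answer: 2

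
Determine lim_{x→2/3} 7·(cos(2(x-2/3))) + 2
Direct substitution at x = 2/3 gives 9.

Final answer: 9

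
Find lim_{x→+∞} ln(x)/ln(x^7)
This is an ∞/∞ indeterminate form as x → +∞.
Write ln(x^7) = 7·ln(x), reducing the quotient to 1/7.
Limit = 1/7.

Final answer: 1/7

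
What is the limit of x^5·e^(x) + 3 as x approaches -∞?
The product is a 0·∞ indeterminate form at x → -∞.
Rewrite the product as x^5 / e^(-x) (an ∞/∞ form) and apply L'Hôpital, or use the standard hierarchy e^(|x|) ≫ |x^5| as x → -∞.
The indeterminate product → 0, so the limit = 3.

Final answer: 3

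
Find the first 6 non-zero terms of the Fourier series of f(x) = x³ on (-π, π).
(-12 + 2·π^2)·sin(x) + (3/2 - π^2)·sin(2·x) + (-4/9 + 2·π^2/3)·sin(3·x) + (3/16 - π^2/2)·sin(4·x) + (-12/125 + 2·π^2/5)·sin(5·x) + (1/18 - π^2/3)·sin(6·x)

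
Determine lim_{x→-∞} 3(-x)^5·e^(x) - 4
The product is a 0·∞ indeterminate form at x → -∞.
Rewrite the product as 3(-x)^5 / e^(-x) (an ∞/∞ form) and apply L'Hôpital, or use the standard hierarchy e^(|x|) ≫ |(-x)^5| as x → -∞.
The indeterminate product → 0, so the limit = -4.

Final answer: -4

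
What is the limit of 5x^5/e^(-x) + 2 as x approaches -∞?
The quotient is an ∞/∞ indeterminate form as x → -∞.
Compare growth rates of the dominant terms (exponentials ≫ polynomials ≫ logarithms), or apply L'Hôpital's rule; the quotient → 0.
Adding the constant: 0 + 2 = 2. Limit = 2.

Final answer: 2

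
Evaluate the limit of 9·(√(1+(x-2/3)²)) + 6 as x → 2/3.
Direct substitution at x = 2/3 gives 15.

Final answer: 15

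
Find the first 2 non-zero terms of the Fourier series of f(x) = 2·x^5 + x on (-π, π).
(-80·π^2 + 4·π^4 + 482)·sin(x) + (-2·π^4 - 16 + 10·π^2)·sin(2·x)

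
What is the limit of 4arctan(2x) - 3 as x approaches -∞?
Evaluate the dominant behaviour as x → -∞; each term tends to a finite value or vanishes.
Limit = -2·π - 3.

Final answer: -2·π - 3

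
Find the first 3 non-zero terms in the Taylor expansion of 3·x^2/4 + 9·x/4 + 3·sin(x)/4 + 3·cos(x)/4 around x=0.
3·x^2/8 + 3·x + 3/4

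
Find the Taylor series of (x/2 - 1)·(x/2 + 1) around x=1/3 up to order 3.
-35/36 + (x - 1/3)/6 + (x - 1/3)^2/4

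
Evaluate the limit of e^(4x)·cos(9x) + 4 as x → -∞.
Evaluate the dominant behaviour as x → -∞; each term tends to a finite value or vanishes.
Limit = 4.

Final answer: 4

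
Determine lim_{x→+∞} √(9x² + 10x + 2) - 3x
As x → +∞: multiply by the conjugate to get (10x+2)/(√(9x²+10x+2)+3x); the denominator ~ 6x, so the limit is 10/6 = 5/3.
Limit = 5/3.

Final answer: 5/3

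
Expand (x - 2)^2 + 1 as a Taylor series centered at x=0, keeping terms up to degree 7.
x^2 - 4·x + 5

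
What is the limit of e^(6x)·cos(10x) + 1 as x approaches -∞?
Evaluate the dominant behaviour as x → -∞; each term tends to a finite value or vanishes.
Limit = 1.

Final answer: 1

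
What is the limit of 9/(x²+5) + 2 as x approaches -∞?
Evaluate the dominant behaviour as x → -∞; each term tends to a finite value or vanishes.
Limit = 2.

Final answer: 2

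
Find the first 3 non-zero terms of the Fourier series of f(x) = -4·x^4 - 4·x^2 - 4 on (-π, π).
(-176 + 32·π^2)·cos(x) + (8 - 8·π^2)·cos(2·x) - 4·π^4/5 - 4·π^2/3 - 4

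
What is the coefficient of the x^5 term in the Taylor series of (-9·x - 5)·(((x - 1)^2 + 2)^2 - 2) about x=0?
Expand to order 5: (-9·x - 5)·(((x - 1)^2 + 2)^2 - 2) = -9·x^5 + 31·x^4 - 70·x^3 + 58·x^2 - 3·x - 35 + O(x^6).
The coefficient of x^5 is -9.

Final answer: -9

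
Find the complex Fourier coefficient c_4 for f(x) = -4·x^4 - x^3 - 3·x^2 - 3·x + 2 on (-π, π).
Compute the real Fourier coefficients first: a_4 = -2·π^2, b_4 = 21/16 + π^2/2.
Then c_4 = (a_4 − i·b_4)/2 = -π^2 - i·π^2/4 - 21·i/32.

Final answer: -π^2 - i·π^2/4 - 21·i/32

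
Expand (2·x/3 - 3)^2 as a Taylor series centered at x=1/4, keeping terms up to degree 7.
289/36 - 34·(x - 1/4)/9 + 4·(x - 1/4)^2/9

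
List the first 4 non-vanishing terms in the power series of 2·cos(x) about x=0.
-x^6/360 + x^4/12 - x^2 + 2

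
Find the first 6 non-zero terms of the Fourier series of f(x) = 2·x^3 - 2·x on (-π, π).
(-28 + 4·π^2)·sin(x) + (5 - 2·π^2)·sin(2·x) + (-20/9 + 4·π^2/3)·sin(3·x) + (11/8 - π^2)·sin(4·x) + (-124/125 + 4·π^2/5)·sin(5·x) + (7/9 - 2·π^2/3)·sin(6·x)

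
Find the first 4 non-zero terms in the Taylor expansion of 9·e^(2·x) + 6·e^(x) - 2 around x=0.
13·x^3 + 21·x^2 + 24·x + 13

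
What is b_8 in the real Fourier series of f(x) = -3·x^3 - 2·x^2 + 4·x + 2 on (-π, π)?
b_8 = (1/π) ∫_{-π}^{π} f(x)·sin(8x) dx.
Evaluate the integral (use parity and integration by parts as needed): b_8 = -137/128 + 3·π^2/4.

Final answer: -137/128 + 3·π^2/4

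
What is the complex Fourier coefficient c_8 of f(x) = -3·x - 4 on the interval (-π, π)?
Compute the real Fourier coefficients first: a_8 = 0, b_8 = 3/4.
Then c_8 = (a_8 − i·b_8)/2 = -3·i/8.

Final answer: -3·i/8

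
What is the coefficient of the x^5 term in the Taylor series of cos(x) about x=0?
Expand to order 5: cos(x) = x^4/24 - x^2/2 + 1 + O(x^6).
The coefficient of x^5 is 0.

Final answer: 0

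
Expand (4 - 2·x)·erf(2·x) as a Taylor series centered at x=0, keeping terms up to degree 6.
-64·x^6/(5·√(π)) + 128·x^5/(5·√(π)) + 32·x^4/(3·√(π)) - 64·x^3/(3·√(π)) - 8·x^2/√(π) + 16·x/√(π)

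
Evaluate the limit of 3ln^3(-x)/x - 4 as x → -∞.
The quotient is an ∞/∞ indeterminate form as x → -∞.
Compare growth rates of the dominant terms (exponentials ≫ polynomials ≫ logarithms), or apply L'Hôpital's rule; the quotient → 0.
Adding the constant: 0 - 4 = -4. Limit = -4.

Final answer: -4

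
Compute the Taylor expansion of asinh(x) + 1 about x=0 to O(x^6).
3·x^5/40 - x^3/6 + x + 1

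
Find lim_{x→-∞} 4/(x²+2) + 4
Evaluate the dominant behaviour as x → -∞; each term tends to a finite value or vanishes.
Limit = 4.

Final answer: 4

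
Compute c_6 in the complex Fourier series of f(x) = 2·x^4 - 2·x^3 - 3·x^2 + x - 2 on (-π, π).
Compute the real Fourier coefficients first: a_6 = -11/27 + 4·π^2/9, b_6 = -4/9 + 2·π^2/3.
Then c_6 = (a_6 − i·b_6)/2 = -11/54 + 2·π^2/9 - i·π^2/3 + 2·i/9.

Final answer: -11/54 + 2·π^2/9 - i·π^2/3 + 2·i/9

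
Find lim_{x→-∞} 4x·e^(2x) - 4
The product is a 0·∞ indeterminate form at x → -∞.
Rewrite the product as 4x / e^(-2x) (an ∞/∞ form) and apply L'Hôpital, or use the standard hierarchy e^(2|x|) ≫ |x| as x → -∞.
The indeterminate product → 0, so the limit = -4.

Final answer: -4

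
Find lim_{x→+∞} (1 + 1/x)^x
As x → +∞: this is the defining limit (1 + 1/x)^x → e^1.
Limit = e.

Final answer: e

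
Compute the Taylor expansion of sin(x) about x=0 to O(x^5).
-x^3/6 + x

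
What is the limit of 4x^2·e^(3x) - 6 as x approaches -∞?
The product is a 0·∞ indeterminate form at x → -∞.
Rewrite the product as 4x^2 / e^(-3x) (an ∞/∞ form) and apply L'Hôpital, or use the standard hierarchy e^(3|x|) ≫ |x^2| as x → -∞.
The indeterminate product → 0, so the limit = -6.

Final answer: -6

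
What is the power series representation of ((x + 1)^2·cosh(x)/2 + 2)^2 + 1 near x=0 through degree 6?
61·x^6/72 + 3·x^5/2 + 35·x^4/12 + 4·x^3 + 19·x^2/4 + 5·x + 29/4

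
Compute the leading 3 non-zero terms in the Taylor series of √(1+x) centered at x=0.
-x^2/8 + x/2 + 1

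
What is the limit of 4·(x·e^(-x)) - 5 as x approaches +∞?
Evaluate the dominant behaviour as x → +∞; each term tends to a finite value or vanishes.
Limit = -5.

Final answer: -5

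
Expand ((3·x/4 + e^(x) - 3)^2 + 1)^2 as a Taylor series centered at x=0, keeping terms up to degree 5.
-407·x^5/96 - 1887·x^4/256 - 97·x^3/24 + 477·x^2/8 - 70·x + 25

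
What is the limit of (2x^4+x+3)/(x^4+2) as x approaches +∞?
This is an ∞/∞ indeterminate form as x → +∞.
Divide numerator and denominator by x^4 and let the lower-order terms vanish; the leading terms give 2/1 = 2.
Limit = 2.

Final answer: 2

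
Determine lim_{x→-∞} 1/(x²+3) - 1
Evaluate the dominant behaviour as x → -∞; each term tends to a finite value or vanishes.
Limit = -1.

Final answer: -1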